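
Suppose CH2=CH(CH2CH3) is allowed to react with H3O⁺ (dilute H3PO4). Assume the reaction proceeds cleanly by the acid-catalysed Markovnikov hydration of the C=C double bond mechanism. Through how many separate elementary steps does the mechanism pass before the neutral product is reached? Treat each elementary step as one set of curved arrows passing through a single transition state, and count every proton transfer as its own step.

Step 1: Electrophilic addition begins with the π(C=C) electrons forming a bond to the proton of H3O⁺. Following Markovnikov's rule, the resulting cation is secondary. H2O is released.
(No 1,2-shift: no single shift to an adjacent carbon would give a more stable cation.)
Step 2: A lone pair on the oxygen of H2O attacks the carbocation, forming a C–O bond and an oxonium ion (a protonated alcohol).
Step 3: H2O removes a proton from the oxonium oxygen, regenerating H3O⁺ and giving the neutral alcohol.
Total: 3 elementary steps.

3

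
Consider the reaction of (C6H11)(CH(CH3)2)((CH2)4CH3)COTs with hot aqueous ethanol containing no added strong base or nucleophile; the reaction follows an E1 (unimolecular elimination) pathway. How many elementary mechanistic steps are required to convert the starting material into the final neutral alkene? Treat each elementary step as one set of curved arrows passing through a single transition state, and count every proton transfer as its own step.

2

Step 1: The C–O bond breaks with both electrons going to the tosylate; TsO⁻ leaves and a tertiary carbocation remains.
(No 1,2-shift: no single shift to an adjacent carbon would give a more stable cation.)
Step 2: Loss of a β-proton to a water (or ethanol) molecule of the solvent: the C–H bonding pair collapses toward the cationic carbon to form the C=C π bond, yielding the alkene.
Total: 2 elementary steps.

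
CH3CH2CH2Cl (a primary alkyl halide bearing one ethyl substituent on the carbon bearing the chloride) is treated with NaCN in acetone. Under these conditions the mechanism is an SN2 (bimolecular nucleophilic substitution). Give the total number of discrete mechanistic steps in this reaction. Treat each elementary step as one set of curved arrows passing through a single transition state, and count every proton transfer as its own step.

1

Step 1: Backside attack by CN⁻ on the carbon bearing the chloride: the new C–C bond forms as the C–Cl bond breaks, with Walden inversion at carbon.
Total: 1 elementary step.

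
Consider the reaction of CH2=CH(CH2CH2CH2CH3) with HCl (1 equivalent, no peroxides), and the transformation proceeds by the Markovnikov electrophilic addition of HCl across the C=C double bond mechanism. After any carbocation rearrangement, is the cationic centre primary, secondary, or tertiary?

secondary

Step 1: The π electrons of the C=C bond attack a proton of HCl; Markovnikov addition places the new C–H on the less-substituted alkene carbon, so the positive charge ends up on the more-substituted carbon — a secondary carbocation. The H–Cl bond breaks heterolytically, releasing Cl⁻.
No single 1,2-shift to an adjacent carbon would give a more-substituted cation, so no rearrangement occurs.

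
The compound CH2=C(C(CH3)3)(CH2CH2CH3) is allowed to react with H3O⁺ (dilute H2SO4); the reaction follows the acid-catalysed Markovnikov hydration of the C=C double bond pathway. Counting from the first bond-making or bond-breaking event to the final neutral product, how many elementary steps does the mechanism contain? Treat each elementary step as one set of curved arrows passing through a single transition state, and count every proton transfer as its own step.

3

Step 1: Protonation of the alkene by H3O⁺: the π bond acts as the nucleophile and picks up H⁺, giving the more stable (Markovnikov) tertiary carbocation. H2O is released.
(No 1,2-shift: no single shift to an adjacent carbon would give a more stable cation.)
Step 2: Water acts as the nucleophile: an oxygen lone pair bonds to the cationic carbon, giving an oxonium-ion intermediate.
Step 3: Proton transfer from the O–H of the oxonium ion to H2O completes the catalytic cycle and yields the alcohol.
Total: 3 elementary steps.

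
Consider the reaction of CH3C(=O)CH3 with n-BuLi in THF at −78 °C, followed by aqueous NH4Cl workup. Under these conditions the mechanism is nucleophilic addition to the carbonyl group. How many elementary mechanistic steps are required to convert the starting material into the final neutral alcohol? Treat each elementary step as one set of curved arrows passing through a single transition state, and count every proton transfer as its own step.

Step 1: Nucleophilic addition: the carbanion-like carbon of n-BuLi adds to the carbonyl carbon, pushing the π(C=O) electron pair onto oxygen and giving a tetrahedral alkoxide.
Step 2: The alkoxide picks up a proton during aqueous NH4Cl workup to yield an alcohol.
Total: 2 elementary steps.

2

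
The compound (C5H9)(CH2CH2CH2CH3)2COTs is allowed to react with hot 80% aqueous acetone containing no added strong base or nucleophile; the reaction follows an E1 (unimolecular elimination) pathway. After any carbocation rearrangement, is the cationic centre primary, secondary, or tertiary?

tertiary

Step 1: The C–O bond breaks with both electrons going to the tosylate; TsO⁻ leaves and a tertiary carbocation remains.
No single 1,2-shift to an adjacent carbon would give a more-substituted cation, so no rearrangement occurs.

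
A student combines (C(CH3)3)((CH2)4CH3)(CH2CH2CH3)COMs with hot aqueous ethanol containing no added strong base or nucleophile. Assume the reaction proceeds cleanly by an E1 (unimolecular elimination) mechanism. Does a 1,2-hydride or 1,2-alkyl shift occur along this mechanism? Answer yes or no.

The first-formed carbocation is tertiary.
No single 1,2-shift to an adjacent carbon would produce a more-substituted cation than the one already present, so no rearrangement occurs.

no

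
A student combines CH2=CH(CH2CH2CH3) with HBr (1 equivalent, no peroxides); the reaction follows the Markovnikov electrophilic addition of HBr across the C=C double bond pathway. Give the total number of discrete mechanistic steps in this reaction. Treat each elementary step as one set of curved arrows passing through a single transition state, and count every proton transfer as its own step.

2

Step 1: Electrophilic addition begins with the π(C=C) electrons forming a bond to the proton of HBr. Following Markovnikov's rule, the resulting cation is secondary. The H–Br bond breaks heterolytically, releasing Br⁻.
(No 1,2-shift: no single shift to an adjacent carbon would give a more stable cation.)
Step 2: The Br⁻ anion donates a lone pair to the carbocation, forming the new C–Br σ-bond and giving the neutral alkyl halide.
Total: 2 elementary steps.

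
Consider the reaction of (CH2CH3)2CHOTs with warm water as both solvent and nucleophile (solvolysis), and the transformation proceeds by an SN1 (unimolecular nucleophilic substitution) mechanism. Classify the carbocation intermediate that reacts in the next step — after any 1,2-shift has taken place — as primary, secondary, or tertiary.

Step 1: Unassisted departure of TsO⁻ (taking the C–O bonding pair) generates a secondary carbocation.
No single 1,2-shift to an adjacent carbon would give a more-substituted cation, so no rearrangement occurs.

secondary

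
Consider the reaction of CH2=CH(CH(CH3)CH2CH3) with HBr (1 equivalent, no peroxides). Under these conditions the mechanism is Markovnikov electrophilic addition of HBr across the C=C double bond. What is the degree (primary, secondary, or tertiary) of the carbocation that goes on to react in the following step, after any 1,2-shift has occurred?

Step 1: Protonation of the alkene by HBr: the π bond acts as the nucleophile and picks up H⁺, giving the more stable (Markovnikov) secondary carbocation. The H–Br bond breaks heterolytically, releasing Br⁻.
Step 2: Carbocation rearrangement: a 1,2-hydride shift from the adjacent sec-butyl carbon converts the initially-formed secondary cation into the more stable tertiary cation.
The cation rearranges from secondary to tertiary via a 1,2-hydride shift from the adjacent sec-butyl carbon; the tertiary cation is what reacts next.

tertiary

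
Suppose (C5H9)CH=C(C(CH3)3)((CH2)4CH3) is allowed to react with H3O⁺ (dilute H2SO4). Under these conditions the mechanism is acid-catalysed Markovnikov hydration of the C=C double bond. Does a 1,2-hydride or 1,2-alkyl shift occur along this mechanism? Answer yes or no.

The first-formed carbocation is tertiary.
No single 1,2-shift to an adjacent carbon would produce a more-substituted cation than the one already present, so no rearrangement occurs.

no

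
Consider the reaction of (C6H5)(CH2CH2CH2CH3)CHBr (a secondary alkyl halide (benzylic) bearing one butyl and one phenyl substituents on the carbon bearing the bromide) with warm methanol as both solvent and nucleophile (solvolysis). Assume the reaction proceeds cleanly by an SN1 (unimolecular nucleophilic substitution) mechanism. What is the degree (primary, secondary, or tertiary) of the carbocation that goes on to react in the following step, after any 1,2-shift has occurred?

secondary

Step 1: The C–Br bond breaks with both electrons going to the bromide; Br⁻ leaves and a secondary carbocation remains.
No single 1,2-shift to an adjacent carbon would give a more-substituted cation, so no rearrangement occurs.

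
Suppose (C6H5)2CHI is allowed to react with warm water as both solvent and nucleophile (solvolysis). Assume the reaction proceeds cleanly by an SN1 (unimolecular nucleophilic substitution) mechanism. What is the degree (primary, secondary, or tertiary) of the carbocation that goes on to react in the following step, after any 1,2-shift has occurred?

secondary

Step 1: Rate-determining heterolysis of the C–I bond gives I⁻ and a secondary carbocation.
No single 1,2-shift to an adjacent carbon would give a more-substituted cation, so no rearrangement occurs.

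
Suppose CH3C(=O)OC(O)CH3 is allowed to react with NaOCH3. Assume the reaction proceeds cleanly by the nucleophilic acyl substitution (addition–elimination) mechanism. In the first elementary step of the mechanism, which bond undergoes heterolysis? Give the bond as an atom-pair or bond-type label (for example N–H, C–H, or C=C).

π(C=O)

Step 1: A lone pair on the O of CH3O⁻ attacks the electrophilic acyl carbon; the π(C=O) electrons move onto oxygen, giving a tetrahedral intermediate.
The bond broken in this step is the π(C=O) bond.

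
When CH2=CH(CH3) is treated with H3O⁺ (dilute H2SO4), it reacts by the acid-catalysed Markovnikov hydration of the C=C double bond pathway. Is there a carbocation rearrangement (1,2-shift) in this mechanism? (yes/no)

The first-formed carbocation is secondary.
No single 1,2-shift to an adjacent carbon would produce a more-substituted cation than the one already present, so no rearrangement occurs.

no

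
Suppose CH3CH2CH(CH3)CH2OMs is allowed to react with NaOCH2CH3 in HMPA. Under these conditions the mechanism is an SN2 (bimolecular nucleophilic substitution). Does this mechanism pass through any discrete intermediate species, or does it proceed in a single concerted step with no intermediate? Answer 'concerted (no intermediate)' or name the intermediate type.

CH3CH2O⁻ attacks the back face of the α-carbon while MsO⁻ departs with the C–O bonding pair — a single concerted displacement through a pentacoordinate transition state.
All bond changes occur in one transition state; no discrete intermediate is formed.

concerted (no intermediate)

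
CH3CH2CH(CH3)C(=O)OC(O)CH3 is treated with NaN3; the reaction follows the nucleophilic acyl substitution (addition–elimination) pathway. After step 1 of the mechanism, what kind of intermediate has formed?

tetrahedral intermediate

Step 1: N3⁻ adds to the carbonyl carbon; the C=O π electrons shift onto oxygen and a tetrahedral alkoxide intermediate forms.
After step 1 the species present is a tetrahedral intermediate.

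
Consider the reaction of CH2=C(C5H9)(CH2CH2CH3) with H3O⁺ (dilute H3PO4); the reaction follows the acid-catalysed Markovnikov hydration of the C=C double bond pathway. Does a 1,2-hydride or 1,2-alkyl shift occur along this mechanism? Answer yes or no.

no

The first-formed carbocation is tertiary.
No single 1,2-shift to an adjacent carbon would produce a more-substituted cation than the one already present, so no rearrangement occurs.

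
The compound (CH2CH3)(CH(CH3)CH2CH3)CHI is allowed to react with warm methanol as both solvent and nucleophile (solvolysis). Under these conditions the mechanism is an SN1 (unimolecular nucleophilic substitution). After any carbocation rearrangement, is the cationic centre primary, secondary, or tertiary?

Step 1: Unassisted departure of I⁻ (taking the C–I bonding pair) generates a secondary carbocation.
Step 2: A hydride (H with its bonding pair) migrates from the adjacent sec-butyl carbon to the cationic centre — a 1,2-hydride shift — upgrading the secondary cation to a tertiary one.
The cation rearranges from secondary to tertiary via a 1,2-hydride shift from the adjacent sec-butyl carbon; the tertiary cation is what reacts next.

tertiary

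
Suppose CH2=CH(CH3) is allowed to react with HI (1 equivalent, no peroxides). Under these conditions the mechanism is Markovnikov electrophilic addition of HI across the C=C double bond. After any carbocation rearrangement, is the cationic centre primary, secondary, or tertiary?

Step 1: The π electrons of the C=C bond attack a proton of HI; Markovnikov addition places the new C–H on the less-substituted alkene carbon, so the positive charge ends up on the more-substituted carbon — a secondary carbocation. The H–I bond breaks heterolytically, releasing I⁻.
No single 1,2-shift to an adjacent carbon would give a more-substituted cation, so no rearrangement occurs.

secondary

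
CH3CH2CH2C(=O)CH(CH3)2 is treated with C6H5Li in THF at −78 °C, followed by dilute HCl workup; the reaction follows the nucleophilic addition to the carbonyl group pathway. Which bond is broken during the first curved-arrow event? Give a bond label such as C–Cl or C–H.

Step 1: Nucleophilic addition: the carbanion-like carbon of C6H5Li adds to the carbonyl carbon, pushing the π(C=O) electron pair onto oxygen and giving a tetrahedral alkoxide.
The bond broken in this step is the π(C=O) bond.

π(C=O)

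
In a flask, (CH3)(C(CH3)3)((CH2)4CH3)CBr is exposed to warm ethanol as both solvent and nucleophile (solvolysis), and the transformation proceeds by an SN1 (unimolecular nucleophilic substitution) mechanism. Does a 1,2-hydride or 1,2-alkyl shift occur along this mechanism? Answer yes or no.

no

The first-formed carbocation is tertiary.
No single 1,2-shift to an adjacent carbon would produce a more-substituted cation than the one already present, so no rearrangement occurs.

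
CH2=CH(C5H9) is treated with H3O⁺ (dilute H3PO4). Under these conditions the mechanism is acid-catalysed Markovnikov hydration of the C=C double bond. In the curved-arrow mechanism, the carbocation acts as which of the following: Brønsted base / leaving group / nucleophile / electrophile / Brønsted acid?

Step 3: Nucleophilic capture of the cation by H2O produces the protonated alcohol (an oxonium ion).
The carbocation accepts an electron pair into an empty or π* orbital — it is the electrophile.

electrophile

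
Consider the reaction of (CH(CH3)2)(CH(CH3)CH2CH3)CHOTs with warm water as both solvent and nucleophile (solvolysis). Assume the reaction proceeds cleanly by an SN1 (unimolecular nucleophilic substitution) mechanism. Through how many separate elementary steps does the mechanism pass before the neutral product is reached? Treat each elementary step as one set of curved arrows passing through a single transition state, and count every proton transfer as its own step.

4

Step 1: Rate-determining heterolysis of the C–O bond gives TsO⁻ and a secondary carbocation.
Step 2: Carbocation rearrangement: a 1,2-hydride shift from the adjacent isopropyl carbon converts the initially-formed secondary cation into the more stable tertiary cation.
Step 3: A lone pair on the oxygen of H2O attacks the carbocation, forming a new C–O σ-bond and an oxonium ion.
Step 4: Proton transfer from the O–H of the oxonium ion to a solvent molecule delivers the neutral alcohol.
Total: 4 elementary steps.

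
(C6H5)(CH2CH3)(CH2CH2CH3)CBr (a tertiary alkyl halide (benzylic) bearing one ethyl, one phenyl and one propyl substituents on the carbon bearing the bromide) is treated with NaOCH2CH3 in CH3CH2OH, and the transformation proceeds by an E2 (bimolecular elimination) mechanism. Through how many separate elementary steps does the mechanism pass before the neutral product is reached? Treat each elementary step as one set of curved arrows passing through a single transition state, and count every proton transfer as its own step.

Step 1: In one step, CH3CH2O⁻ pulls off a β-proton, the C–Br bond cleaves, and a C=C double bond forms between the α- and β-carbons (E2, anti elimination).
Total: 1 elementary step.

1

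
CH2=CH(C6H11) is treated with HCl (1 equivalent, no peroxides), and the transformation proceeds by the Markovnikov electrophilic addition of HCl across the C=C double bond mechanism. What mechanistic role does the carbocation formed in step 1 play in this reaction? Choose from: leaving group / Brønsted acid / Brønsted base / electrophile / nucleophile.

Step 3: Cl⁻ captures the cation: a lone pair on Cl⁻ fills the empty p orbital, producing the alkyl halide product.
The carbocation formed in step 1 accepts an electron pair into an empty or π* orbital — it is the electrophile.

electrophile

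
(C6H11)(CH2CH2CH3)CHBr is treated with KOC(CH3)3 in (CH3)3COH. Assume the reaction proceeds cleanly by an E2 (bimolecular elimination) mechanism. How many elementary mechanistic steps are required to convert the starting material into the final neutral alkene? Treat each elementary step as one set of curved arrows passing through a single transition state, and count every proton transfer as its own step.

1

Step 1: The strong base (CH3)3CO⁻ removes a β-hydrogen; in the same concerted event the electrons of the breaking C–H bond form the new π(C=C) bond and the C–Br σ-bond breaks, expelling Br⁻. Anti-periplanar geometry; one transition state.
Total: 1 elementary step.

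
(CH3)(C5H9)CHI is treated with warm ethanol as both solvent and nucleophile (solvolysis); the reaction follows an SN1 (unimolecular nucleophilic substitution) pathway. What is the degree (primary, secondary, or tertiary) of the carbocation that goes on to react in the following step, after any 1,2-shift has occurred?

tertiary

Step 1: Unassisted departure of I⁻ (taking the C–I bonding pair) generates a secondary carbocation.
Step 2: A 1,2-hydride shift from the adjacent cyclopentyl carbon moves the positive charge from the secondary centre to an adjacent carbon, generating a more stable tertiary carbocation.
The cation rearranges from secondary to tertiary via a 1,2-hydride shift from the adjacent cyclopentyl carbon; the tertiary cation is what reacts next.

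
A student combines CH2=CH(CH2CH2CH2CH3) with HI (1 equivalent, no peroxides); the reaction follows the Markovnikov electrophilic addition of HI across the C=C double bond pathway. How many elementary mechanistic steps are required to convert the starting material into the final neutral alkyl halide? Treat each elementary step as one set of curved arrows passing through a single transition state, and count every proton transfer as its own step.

2

Step 1: The π electrons of the C=C bond attack a proton of HI; Markovnikov addition places the new C–H on the less-substituted alkene carbon, so the positive charge ends up on the more-substituted carbon — a secondary carbocation. The H–I bond breaks heterolytically, releasing I⁻.
(No 1,2-shift: no single shift to an adjacent carbon would give a more stable cation.)
Step 2: Nucleophilic attack by I⁻ on the carbocation completes the addition, giving R–I.
Total: 2 elementary steps.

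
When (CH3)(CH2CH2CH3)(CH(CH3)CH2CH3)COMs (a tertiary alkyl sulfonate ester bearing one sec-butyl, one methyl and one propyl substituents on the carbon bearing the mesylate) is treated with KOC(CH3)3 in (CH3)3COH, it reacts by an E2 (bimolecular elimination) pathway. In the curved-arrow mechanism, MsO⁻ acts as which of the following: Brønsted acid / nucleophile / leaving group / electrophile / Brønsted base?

leaving group

Step 1: The strong base (CH3)3CO⁻ removes a β-hydrogen; in the same concerted event the electrons of the breaking C–H bond form the new π(C=C) bond and the C–O σ-bond breaks, expelling MsO⁻. Anti-periplanar geometry; one transition state.
MsO⁻ departs with both electrons of the breaking σ-bond — that is the definition of a leaving group.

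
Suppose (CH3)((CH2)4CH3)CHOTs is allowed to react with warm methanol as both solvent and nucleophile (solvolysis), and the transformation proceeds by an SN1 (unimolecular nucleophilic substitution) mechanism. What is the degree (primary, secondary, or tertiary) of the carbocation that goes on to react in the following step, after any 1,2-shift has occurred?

Step 1: Rate-determining heterolysis of the C–O bond gives TsO⁻ and a secondary carbocation.
No single 1,2-shift to an adjacent carbon would give a more-substituted cation, so no rearrangement occurs.

secondary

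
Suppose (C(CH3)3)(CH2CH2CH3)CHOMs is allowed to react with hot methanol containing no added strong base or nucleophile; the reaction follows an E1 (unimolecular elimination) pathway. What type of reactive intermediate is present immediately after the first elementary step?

Step 1: Ionisation: the C–O σ-bond cleaves heterolytically; both bonding electrons depart with MsO⁻, leaving a secondary carbocation at the α-carbon.
After step 1 the species present is a secondary carbocation.

secondary carbocation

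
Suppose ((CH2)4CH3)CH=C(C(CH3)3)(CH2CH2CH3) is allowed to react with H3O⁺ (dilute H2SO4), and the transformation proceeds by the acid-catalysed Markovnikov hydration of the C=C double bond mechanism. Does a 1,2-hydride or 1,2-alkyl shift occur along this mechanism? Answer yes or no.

no

The first-formed carbocation is tertiary.
No single 1,2-shift to an adjacent carbon would produce a more-substituted cation than the one already present, so no rearrangement occurs.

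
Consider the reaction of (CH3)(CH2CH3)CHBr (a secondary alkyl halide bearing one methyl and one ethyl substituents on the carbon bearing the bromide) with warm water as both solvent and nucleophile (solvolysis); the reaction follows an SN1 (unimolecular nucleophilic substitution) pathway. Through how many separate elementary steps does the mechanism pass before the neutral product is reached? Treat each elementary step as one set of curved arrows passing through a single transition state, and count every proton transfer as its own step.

Step 1: The C–Br bond breaks with both electrons going to the bromide; Br⁻ leaves and a secondary carbocation remains.
(No 1,2-shift: no single shift to an adjacent carbon would give a more stable cation.)
Step 2: Nucleophilic capture: the oxygen of H2O bonds to the cationic carbon, producing an oxonium-ion intermediate.
Step 3: Proton transfer from the O–H of the oxonium ion to a solvent molecule delivers the neutral alcohol.
Total: 3 elementary steps.

3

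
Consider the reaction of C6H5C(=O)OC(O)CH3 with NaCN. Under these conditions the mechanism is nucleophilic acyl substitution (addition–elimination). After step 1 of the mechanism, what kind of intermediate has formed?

tetrahedral intermediate

Step 1: CN⁻ adds to the carbonyl carbon; the C=O π electrons shift onto oxygen and a tetrahedral alkoxide intermediate forms.
After step 1 the species present is a tetrahedral intermediate.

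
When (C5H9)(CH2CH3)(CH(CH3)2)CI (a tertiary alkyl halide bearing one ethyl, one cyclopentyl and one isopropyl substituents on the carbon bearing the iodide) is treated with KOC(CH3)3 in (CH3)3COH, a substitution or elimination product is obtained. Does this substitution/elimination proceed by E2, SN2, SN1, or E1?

E2

Conditions: a strong/bulky base with a tertiary substrate bearing a β-hydrogen.
These conditions are the textbook signature of the E2 pathway.
A strong (often hindered) base removes a β-H in concert with loss of the leaving group — bimolecular elimination.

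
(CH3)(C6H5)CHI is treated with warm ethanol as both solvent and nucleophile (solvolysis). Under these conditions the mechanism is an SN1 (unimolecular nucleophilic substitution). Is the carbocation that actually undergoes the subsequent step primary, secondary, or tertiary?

Step 1: Ionisation: the C–I σ-bond cleaves heterolytically; both bonding electrons depart with I⁻, leaving a secondary carbocation at the α-carbon.
No single 1,2-shift to an adjacent carbon would give a more-substituted cation, so no rearrangement occurs.

secondary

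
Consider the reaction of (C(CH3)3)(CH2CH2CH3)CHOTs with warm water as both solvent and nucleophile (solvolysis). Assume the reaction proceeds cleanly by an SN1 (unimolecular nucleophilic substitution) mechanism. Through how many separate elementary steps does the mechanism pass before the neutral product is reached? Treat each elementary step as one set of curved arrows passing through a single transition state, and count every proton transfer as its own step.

Step 1: Rate-determining heterolysis of the C–O bond gives TsO⁻ and a secondary carbocation.
Step 2: A 1,2-methyl shift from the adjacent tert-butyl carbon moves the positive charge from the secondary centre to an adjacent carbon, generating a more stable tertiary carbocation.
Step 3: A lone pair on the oxygen of H2O attacks the carbocation, forming a new C–O σ-bond and an oxonium ion.
Step 4: Deprotonation of the oxonium oxygen by solvent water yields the neutral alcohol.
Total: 4 elementary steps.

4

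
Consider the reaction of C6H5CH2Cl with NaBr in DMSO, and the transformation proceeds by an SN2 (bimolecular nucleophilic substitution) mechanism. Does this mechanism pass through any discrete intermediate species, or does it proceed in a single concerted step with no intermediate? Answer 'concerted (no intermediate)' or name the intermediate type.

concerted (no intermediate)

The bromide nucleophile donates a lone pair from Br to the α-carbon in a backside attack; simultaneously the C–Cl σ-bond breaks and both of its electrons leave with Cl⁻. One concerted step with inversion of configuration.
All bond changes occur in one transition state; no discrete intermediate is formed.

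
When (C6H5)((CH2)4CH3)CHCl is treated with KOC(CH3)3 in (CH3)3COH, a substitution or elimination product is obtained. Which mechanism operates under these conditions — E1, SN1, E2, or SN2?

Conditions: a strong/bulky base with a secondary substrate bearing a β-hydrogen.
These conditions are the textbook signature of the E2 pathway.
A strong (often hindered) base removes a β-H in concert with loss of the leaving group — bimolecular elimination.

E2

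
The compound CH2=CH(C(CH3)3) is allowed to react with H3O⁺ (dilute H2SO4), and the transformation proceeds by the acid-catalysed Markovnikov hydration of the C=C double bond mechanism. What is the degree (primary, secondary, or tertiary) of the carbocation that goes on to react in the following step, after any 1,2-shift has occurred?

tertiary

Step 1: The π electrons of the C=C bond attack a proton of H3O⁺; Markovnikov addition places the new C–H on the less-substituted alkene carbon, so the positive charge ends up on the more-substituted carbon — a secondary carbocation. H2O is released.
Step 2: Carbocation rearrangement: a 1,2-methyl shift from the adjacent tert-butyl carbon converts the initially-formed secondary cation into the more stable tertiary cation.
The cation rearranges from secondary to tertiary via a 1,2-methyl shift from the adjacent tert-butyl carbon; the tertiary cation is what reacts next.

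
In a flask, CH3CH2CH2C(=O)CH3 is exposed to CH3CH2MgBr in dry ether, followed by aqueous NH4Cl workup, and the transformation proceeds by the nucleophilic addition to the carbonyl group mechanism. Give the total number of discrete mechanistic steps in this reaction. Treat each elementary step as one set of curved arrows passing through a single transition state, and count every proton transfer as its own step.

2

Step 1: Nucleophilic addition: the carbanion-like carbon of CH3CH2MgBr adds to the carbonyl carbon, pushing the π(C=O) electron pair onto oxygen and giving a tetrahedral alkoxide.
Step 2: The alkoxide picks up a proton during aqueous NH4Cl workup to yield an alcohol.
Total: 2 elementary steps.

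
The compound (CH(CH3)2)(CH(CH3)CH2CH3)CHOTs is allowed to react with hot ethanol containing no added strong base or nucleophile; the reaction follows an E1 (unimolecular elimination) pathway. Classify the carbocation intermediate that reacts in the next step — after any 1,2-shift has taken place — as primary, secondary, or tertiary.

Step 1: Ionisation: the C–O σ-bond cleaves heterolytically; both bonding electrons depart with TsO⁻, leaving a secondary carbocation at the α-carbon.
Step 2: A hydride (H with its bonding pair) migrates from the adjacent isopropyl carbon to the cationic centre — a 1,2-hydride shift — upgrading the secondary cation to a tertiary one.
The cation rearranges from secondary to tertiary via a 1,2-hydride shift from the adjacent isopropyl carbon; the tertiary cation is what reacts next.

tertiary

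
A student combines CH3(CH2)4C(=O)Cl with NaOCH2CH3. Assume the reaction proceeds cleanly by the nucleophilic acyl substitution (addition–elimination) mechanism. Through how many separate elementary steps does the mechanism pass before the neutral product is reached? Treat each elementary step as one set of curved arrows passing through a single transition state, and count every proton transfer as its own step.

2

Step 1: A lone pair on the O of CH3CH2O⁻ attacks the electrophilic acyl carbon; the π(C=O) electrons move onto oxygen, giving a tetrahedral intermediate.
Step 2: Elimination step: re-formation of the carbonyl π bond drives out Cl⁻, giving the new acyl compound.
Total: 2 elementary steps.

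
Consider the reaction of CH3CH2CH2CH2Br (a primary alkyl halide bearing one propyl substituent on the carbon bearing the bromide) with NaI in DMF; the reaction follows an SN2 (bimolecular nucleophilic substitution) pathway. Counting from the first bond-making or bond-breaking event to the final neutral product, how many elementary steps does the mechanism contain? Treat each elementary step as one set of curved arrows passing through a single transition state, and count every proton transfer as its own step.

Step 1: The iodide nucleophile donates a lone pair from I to the α-carbon in a backside attack; simultaneously the C–Br σ-bond breaks and both of its electrons leave with Br⁻. One concerted step with inversion of configuration.
Total: 1 elementary step.

1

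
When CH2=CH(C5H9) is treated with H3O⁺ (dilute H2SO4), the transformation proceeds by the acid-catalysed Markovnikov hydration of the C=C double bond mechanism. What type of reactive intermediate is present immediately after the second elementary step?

Step 1: Protonation of the alkene by H3O⁺: the π bond acts as the nucleophile and picks up H⁺, giving the more stable (Markovnikov) secondary carbocation. H2O is released.
Step 2: Carbocation rearrangement: a 1,2-hydride shift from the adjacent cyclopentyl carbon converts the initially-formed secondary cation into the more stable tertiary cation.
After step 2 the species present is a tertiary carbocation.

tertiary carbocation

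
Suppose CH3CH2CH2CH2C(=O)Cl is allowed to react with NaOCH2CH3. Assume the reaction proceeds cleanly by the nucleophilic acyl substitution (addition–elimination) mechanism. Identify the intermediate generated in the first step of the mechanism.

tetrahedral intermediate

Step 1: CH3CH2O⁻ adds to the carbonyl carbon; the C=O π electrons shift onto oxygen and a tetrahedral alkoxide intermediate forms.
After step 1 the species present is a tetrahedral intermediate.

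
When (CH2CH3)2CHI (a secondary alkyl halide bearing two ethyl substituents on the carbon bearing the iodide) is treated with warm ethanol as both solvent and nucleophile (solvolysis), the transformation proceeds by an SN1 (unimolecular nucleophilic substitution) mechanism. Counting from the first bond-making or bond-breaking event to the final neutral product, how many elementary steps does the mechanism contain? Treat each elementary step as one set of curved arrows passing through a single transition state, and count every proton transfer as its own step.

Step 1: Ionisation: the C–I σ-bond cleaves heterolytically; both bonding electrons depart with I⁻, leaving a secondary carbocation at the α-carbon.
(No 1,2-shift: no single shift to an adjacent carbon would give a more stable cation.)
Step 2: A lone pair on the oxygen of CH3CH2OH attacks the carbocation, forming a new C–O σ-bond and an oxonium ion.
Step 3: Deprotonation of the oxonium oxygen by solvent ethanol yields the neutral ether.
Total: 3 elementary steps.

3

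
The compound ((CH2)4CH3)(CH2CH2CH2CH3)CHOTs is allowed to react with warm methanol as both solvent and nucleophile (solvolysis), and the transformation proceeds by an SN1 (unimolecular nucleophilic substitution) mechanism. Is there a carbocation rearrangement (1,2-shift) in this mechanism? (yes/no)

no

The first-formed carbocation is secondary.
No single 1,2-shift to an adjacent carbon would produce a more-substituted cation than the one already present, so no rearrangement occurs.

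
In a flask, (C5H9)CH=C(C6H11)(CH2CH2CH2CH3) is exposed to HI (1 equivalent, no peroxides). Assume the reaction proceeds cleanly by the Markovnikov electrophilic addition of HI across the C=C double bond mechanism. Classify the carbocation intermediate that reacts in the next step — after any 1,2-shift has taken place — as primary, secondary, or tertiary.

tertiary

Step 1: The π electrons of the C=C bond attack a proton of HI; Markovnikov addition places the new C–H on the less-substituted alkene carbon, so the positive charge ends up on the more-substituted carbon — a tertiary carbocation. The H–I bond breaks heterolytically, releasing I⁻.
No single 1,2-shift to an adjacent carbon would give a more-substituted cation, so no rearrangement occurs.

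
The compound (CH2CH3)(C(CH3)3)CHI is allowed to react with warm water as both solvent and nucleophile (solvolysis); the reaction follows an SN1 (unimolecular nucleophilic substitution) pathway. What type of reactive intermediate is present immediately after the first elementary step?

Step 1: Ionisation: the C–I σ-bond cleaves heterolytically; both bonding electrons depart with I⁻, leaving a secondary carbocation at the α-carbon.
After step 1 the species present is a secondary carbocation.

secondary carbocation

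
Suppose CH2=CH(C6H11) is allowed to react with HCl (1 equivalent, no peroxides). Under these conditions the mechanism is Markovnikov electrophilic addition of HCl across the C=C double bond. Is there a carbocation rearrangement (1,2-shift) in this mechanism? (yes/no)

yes

The first-formed carbocation is secondary.
The adjacent cyclohexyl carbon already bears 2 other carbon substituents and has a hydrogen to migrate; after a 1,2-hydride shift from that carbon the positive charge sits on a tertiary centre.
Tertiary is more stable than secondary, so the shift occurs.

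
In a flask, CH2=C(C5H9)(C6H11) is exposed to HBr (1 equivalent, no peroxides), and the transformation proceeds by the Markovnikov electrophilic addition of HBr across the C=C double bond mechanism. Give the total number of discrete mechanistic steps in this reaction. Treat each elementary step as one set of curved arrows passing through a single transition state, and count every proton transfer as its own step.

Step 1: Protonation of the alkene by HBr: the π bond acts as the nucleophile and picks up H⁺, giving the more stable (Markovnikov) tertiary carbocation. The H–Br bond breaks heterolytically, releasing Br⁻.
(No 1,2-shift: no single shift to an adjacent carbon would give a more stable cation.)
Step 2: Br⁻ captures the cation: a lone pair on Br⁻ fills the empty p orbital, producing the alkyl halide product.
Total: 2 elementary steps.

2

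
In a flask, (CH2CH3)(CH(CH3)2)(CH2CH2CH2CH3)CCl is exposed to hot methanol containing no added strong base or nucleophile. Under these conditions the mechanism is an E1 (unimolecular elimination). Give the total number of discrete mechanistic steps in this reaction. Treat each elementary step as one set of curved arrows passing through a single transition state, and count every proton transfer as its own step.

Step 1: Rate-determining heterolysis of the C–Cl bond gives Cl⁻ and a tertiary carbocation.
(No 1,2-shift: no single shift to an adjacent carbon would give a more stable cation.)
Step 2: A methanol molecule (solvent) deprotonates a β-carbon; as the C–H bond breaks, those electrons form the new alkene π bond.
Total: 2 elementary steps.

2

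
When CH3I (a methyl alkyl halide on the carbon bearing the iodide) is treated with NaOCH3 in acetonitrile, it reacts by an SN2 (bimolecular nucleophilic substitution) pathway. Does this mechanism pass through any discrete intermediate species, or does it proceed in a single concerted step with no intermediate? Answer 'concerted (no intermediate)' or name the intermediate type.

concerted (no intermediate)

CH3O⁻ attacks the back face of the α-carbon while I⁻ departs with the C–I bonding pair — a single concerted displacement through a pentacoordinate transition state.
All bond changes occur in one transition state; no discrete intermediate is formed.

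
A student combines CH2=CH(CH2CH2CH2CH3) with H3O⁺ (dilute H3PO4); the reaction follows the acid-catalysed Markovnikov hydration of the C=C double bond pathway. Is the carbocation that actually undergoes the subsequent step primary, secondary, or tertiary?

Step 1: The π electrons of the C=C bond attack a proton of H3O⁺; Markovnikov addition places the new C–H on the less-substituted alkene carbon, so the positive charge ends up on the more-substituted carbon — a secondary carbocation. H2O is released.
No single 1,2-shift to an adjacent carbon would give a more-substituted cation, so no rearrangement occurs.

secondary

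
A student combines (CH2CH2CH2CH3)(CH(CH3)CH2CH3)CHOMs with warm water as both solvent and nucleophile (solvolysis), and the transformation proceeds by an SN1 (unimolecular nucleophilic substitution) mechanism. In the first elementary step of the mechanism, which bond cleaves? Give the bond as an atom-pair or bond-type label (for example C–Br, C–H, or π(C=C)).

Step 1: The C–O bond breaks with both electrons going to the mesylate; MsO⁻ leaves and a secondary carbocation remains.
The bond broken in this step is the C–O bond.

C–O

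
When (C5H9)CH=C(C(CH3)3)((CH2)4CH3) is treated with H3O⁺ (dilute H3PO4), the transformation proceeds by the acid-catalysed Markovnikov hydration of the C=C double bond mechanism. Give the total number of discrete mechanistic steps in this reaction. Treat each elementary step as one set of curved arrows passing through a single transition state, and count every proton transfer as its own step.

Step 1: The π electrons of the C=C bond attack a proton of H3O⁺; Markovnikov addition places the new C–H on the less-substituted alkene carbon, so the positive charge ends up on the more-substituted carbon — a tertiary carbocation. H2O is released.
(No 1,2-shift: no single shift to an adjacent carbon would give a more stable cation.)
Step 2: Nucleophilic capture of the cation by H2O produces the protonated alcohol (an oxonium ion).
Step 3: H2O removes a proton from the oxonium oxygen, regenerating H3O⁺ and giving the neutral alcohol.
Total: 3 elementary steps.

3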